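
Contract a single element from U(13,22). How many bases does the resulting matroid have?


Contracting e from U(13,22) gives U(12,21).
Bases of U(12,21) = (21 choose 12) = 293930.

293930


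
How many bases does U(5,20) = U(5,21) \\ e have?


Deleting e from U(5,21) gives U(5,20) since n > r.
Bases of U(5,20) = C(20,5) = 15504.

15504


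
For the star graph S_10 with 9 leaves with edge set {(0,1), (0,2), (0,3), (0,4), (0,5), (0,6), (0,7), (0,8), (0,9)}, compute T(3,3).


A star on 10 vertices is a tree with 9 edges.
T(x,y) = x^(9) for any tree.
T(3,3) = 3^9 = 19683.

19683


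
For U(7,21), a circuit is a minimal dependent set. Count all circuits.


In U(7,21), circuits are the (8)-element subsets.
Any set of 8 elements is dependent, and removing any one element gives
an independent set of size 7, so it is a minimal dependent set.
Number of circuits = (21 choose 8) = 203490.

203490


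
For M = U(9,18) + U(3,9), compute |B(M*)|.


(M1+M2)* = M1* + M2*.
M1* = U(9,18), bases: C(18,9) = 48620.
M2* = U(6,9), bases: C(9,6) = 84.
|B(M*)| = 48620 * 84 = 4084080.

4084080


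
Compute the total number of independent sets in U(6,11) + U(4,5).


For a direct sum, |I(M1+M2)| = |I(M1)| * |I(M2)|.
|I(U(6,11))| = sum C(11,k) for k=0..6 = 1486.
|I(U(4,5))| = sum C(5,k) for k=0..4 = 31.
Total = 1486 * 31 = 46066.

46066


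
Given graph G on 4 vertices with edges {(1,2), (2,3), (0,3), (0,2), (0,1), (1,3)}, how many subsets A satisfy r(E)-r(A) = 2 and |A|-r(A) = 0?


R(x,y) = sum over A in 2^E of x^(r(E)-r(A)) * y^(|A|-r(A)).
G has 4 vertices, 6 edges. r(E) = 3.
Enumerate all 2^6 = 64 subsets.
Count subsets with r(E)-r(A)=2 and |A|-r(A)=0: 6.

6


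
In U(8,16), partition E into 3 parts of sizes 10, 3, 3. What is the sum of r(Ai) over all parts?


r(Ai) = min(|Ai|, 8) for each part.
Sum = min(10,8) + min(3,8) + min(3,8)
    = 8 + 3 + 3
    = 14.

14


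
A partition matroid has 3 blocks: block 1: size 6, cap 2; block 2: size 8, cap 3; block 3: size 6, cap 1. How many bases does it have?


A basis picks exactly ci elements from block i.
Number of bases = product of C(|Si|, ci).
= C(6,2) * C(8,3) * C(6,1)
= 15 * 56 * 6
= 5040.

5040


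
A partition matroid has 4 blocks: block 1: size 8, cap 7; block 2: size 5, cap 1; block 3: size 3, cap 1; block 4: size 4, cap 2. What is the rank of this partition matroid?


Rank of a partition matroid = sum of min(|Si|, ci) for each block.
= min(8,7) + min(5,1) + min(3,1) + min(4,2)
= 7 + 1 + 1 + 2
= 11.

11


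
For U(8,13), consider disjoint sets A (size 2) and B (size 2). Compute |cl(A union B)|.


|A union B| = 2 + 2 = 4 (disjoint).
In U(8,13), cl(S) = S if |S| < 8, else cl(S) = E.
Since 4 < 8, cl(A union B) = A union B.
|cl(A union B)| = 4.

4


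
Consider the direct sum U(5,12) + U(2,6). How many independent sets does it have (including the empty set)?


For a direct sum, |I(M1+M2)| = |I(M1)| * |I(M2)|.
|I(U(5,12))| = sum C(12,k) for k=0..5 = 1586.
|I(U(2,6))| = sum C(6,k) for k=0..2 = 22.
Total = 1586 * 22 = 34892.

34892


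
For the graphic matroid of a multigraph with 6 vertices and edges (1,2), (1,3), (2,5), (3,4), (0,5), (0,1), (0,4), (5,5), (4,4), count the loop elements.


In a graphic matroid, a loop is a self-loop edge (u,u) with rank 0.
Examining all 9 edges for self-loops...
Self-loops found: (5,5), (4,4)
Number of loops = 2.

2


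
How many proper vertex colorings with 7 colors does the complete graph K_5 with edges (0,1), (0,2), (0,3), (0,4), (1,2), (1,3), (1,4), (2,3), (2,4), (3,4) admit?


P(K_5, k) = k(k-1)(k-2)...(k-4).
P(7) = (7) * (6) * (5) * (4) * (3) = 2520.

2520


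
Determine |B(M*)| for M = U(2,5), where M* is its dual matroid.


The dual of U(r,n) is U(n-r, n) = U(3,5).
Bases of U(3,5) are all (3)-element subsets.
|B(M*)| = (5 choose 3) = 10.

10


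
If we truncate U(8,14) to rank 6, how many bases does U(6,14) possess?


Truncating U(8,14) to rank 6 gives U(6,14).
Bases of U(6,14) are all 6-element subsets of 14 elements.
Number of bases = (14 choose 6) = 3003.

3003


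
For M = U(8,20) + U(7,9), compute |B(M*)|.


(M1+M2)* = M1* + M2*.
M1* = U(12,20), bases: C(20,12) = 125970.
M2* = U(2,9), bases: C(9,2) = 36.
|B(M*)| = 125970 * 36 = 4534920.

4534920


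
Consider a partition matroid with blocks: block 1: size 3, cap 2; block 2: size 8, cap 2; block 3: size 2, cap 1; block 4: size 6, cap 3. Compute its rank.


Rank of a partition matroid = sum of min(|Si|, ci) for each block.
= min(3,2) + min(8,2) + min(2,1) + min(6,3)
= 2 + 2 + 1 + 3
= 8.

8


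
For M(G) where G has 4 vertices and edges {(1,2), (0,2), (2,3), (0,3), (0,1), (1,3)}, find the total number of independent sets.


An independent set in a graphic matroid is an acyclic edge subset.
G has 4 vertices and 6 edges.
Enumerate all 2^6 = 64 subsets, checking for acyclicity.
Total independent sets = 38.

38


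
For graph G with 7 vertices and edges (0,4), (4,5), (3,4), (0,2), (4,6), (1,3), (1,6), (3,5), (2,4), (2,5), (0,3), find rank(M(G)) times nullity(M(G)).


r(M) = |V| - c = 7 - 1 = 6.
nullity = |E| - r(M) = 11 - 6 = 5.
Product = 6 * 5 = 30.

30


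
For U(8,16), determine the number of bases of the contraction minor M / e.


Contracting e from U(8,16) gives U(7,15).
Bases of U(7,15) = C(15,7) = 6435.

6435


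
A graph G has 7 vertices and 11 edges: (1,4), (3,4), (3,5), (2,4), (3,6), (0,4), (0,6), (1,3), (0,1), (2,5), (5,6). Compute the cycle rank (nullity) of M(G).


Cycle rank (nullity) = |E| - r(M) = |E| - (|V| - c).
|E| = 11, |V| = 7, c = 1.
Nullity = 11 - (7 - 1) = 11 - 6 = 5.

5


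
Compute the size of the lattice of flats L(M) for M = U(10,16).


Flats of U(10,16): every subset of size < 10 is a flat, plus E itself.
Count = (16 choose 0) + (16 choose 1) + (16 choose 2) + (16 choose 3) + (16 choose 4) + (16 choose 5) + (16 choose 6) + (16 choose 7) + (16 choose 8) + (16 choose 9) + 1
     = 1 + 16 + 120 + 560 + 1820 + 4368 + 8008 + 11440 + 12870 + 11440 + 1
     = 50644.

50644


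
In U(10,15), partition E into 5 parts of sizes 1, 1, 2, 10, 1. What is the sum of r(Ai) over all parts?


r(Ai) = min(|Ai|, 10) for each part.
Sum = min(1,10) + min(1,10) + min(2,10) + min(10,10) + min(1,10)
    = 1 + 1 + 2 + 10 + 1
    = 15.

15


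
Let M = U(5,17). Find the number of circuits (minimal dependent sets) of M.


In U(5,17), circuits are the (6)-element subsets.
Any set of 6 elements is dependent, and removing any one element gives
an independent set of size 5, so it is a minimal dependent set.
Number of circuits = C(17,6) = 17! / (6! * 11!) = 12376.

12376


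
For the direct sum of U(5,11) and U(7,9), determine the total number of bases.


Bases of a direct sum M1 + M2: |B| = |B(M1)| * |B(M2)|.
|B(U(5,11))| = C(11,5) = 462.
|B(U(7,9))| = C(9,7) = 36.
Total bases = 462 * 36 = 16632.

16632


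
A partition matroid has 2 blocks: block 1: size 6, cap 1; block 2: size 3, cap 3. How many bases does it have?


A basis picks exactly ci elements from block i.
Number of bases = product of C(|Si|, ci).
= C(6,1) * C(3,3)
= 6 * 1
= 6.

6


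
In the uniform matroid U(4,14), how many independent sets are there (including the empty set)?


Independent sets of U(4,14) are all subsets of size <= 4.
Count = (14 choose 0) + (14 choose 1) + (14 choose 2) + (14 choose 3) + (14 choose 4)
     = 1 + 14 + 91 + 364 + 1001
     = 1471.

1471


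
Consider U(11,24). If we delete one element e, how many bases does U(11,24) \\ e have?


Deleting e from U(11,24) gives U(11,23) since n > r.
Bases of U(11,23) = C(23,11) = 1352078.

1352078


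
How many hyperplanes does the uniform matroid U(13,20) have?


Hyperplanes of U(13,20) are flats of rank 12.
In a uniform matroid, these are exactly the (12)-element subsets.
Count = C(20,12) = 20! / (12! * 8!) = 125970.

125970


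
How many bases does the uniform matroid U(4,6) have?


Bases of U(4,6) are all 4-element subsets of the 6-element ground set.
Number of bases = C(6,4).
C(6,4) = (6 * 5 * 4 * 3) / (1 * 2 * 3 * 4) = 15.

15


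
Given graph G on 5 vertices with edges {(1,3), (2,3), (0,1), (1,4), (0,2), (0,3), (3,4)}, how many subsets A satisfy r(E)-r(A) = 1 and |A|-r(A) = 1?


R(x,y) = sum over A in 2^E of x^(r(E)-r(A)) * y^(|A|-r(A)).
G has 5 vertices, 7 edges. r(E) = 4.
Enumerate all 2^7 = 128 subsets.
Count subsets with r(E)-r(A)=1 and |A|-r(A)=1: 14.

14


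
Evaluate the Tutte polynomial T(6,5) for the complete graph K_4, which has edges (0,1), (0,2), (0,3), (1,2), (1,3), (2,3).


T(K_4; x,y) = x^3 + 3x^2 + 4xy + 2x + y^3 + 3y^2 + 2y.
Substituting x=6, y=5:
= 216 + 108 + 120 + 12 + 125 + 75 + 10
= 666.

666


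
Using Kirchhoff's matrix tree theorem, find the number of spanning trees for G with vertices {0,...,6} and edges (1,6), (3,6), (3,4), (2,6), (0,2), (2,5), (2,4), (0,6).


By Kirchhoff's matrix tree theorem, the number of spanning trees equals
the determinant of any cofactor of the Laplacian matrix L.
G has 7 vertices and 8 edges.
Computing the (6 x 6) cofactor determinant gives 11.

11


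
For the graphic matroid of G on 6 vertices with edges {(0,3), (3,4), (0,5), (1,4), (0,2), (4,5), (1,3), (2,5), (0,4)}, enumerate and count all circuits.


A circuit in a graphic matroid = edge set of a simple cycle.
G has 6 vertices and 9 edges.
Enumerating all minimal edge subsets forming cycles...
Total circuits found: 10.

10


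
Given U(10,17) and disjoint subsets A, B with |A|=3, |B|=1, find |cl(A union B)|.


|A union B| = 3 + 1 = 4 (disjoint).
In U(10,17), cl(S) = S if |S| < 10, else cl(S) = E.
Since 4 < 10, cl(A union B) = A union B.
|cl(A union B)| = 4.

4


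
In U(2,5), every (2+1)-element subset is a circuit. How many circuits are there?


In U(2,5), circuits are the (3)-element subsets.
Any set of 3 elements is dependent, and removing any one element gives
an independent set of size 2, so it is a minimal dependent set.
Number of circuits = C(5,3) = (5 * 4 * 3) / (1 * 2 * 3) = 10.

10


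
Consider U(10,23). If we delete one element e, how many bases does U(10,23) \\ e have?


Deleting e from U(10,23) gives U(10,22) since n > r.
Bases of U(10,22) = (22 choose 10) = 646646.

646646


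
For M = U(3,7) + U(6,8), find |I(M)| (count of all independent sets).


For a direct sum, |I(M1+M2)| = |I(M1)| * |I(M2)|.
|I(U(3,7))| = sum C(7,k) for k=0..3 = 64.
|I(U(6,8))| = sum C(8,k) for k=0..6 = 247.
Total = 64 * 247 = 15808.

15808


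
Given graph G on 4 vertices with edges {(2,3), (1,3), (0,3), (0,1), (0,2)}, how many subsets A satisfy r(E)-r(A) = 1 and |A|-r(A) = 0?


R(x,y) = sum over A in 2^E of x^(r(E)-r(A)) * y^(|A|-r(A)).
G has 4 vertices, 5 edges. r(E) = 3.
Enumerate all 2^5 = 32 subsets.
Count subsets with r(E)-r(A)=1 and |A|-r(A)=0: 10.

10


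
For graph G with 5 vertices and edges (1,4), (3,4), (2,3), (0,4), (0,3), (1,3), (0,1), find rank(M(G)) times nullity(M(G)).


r(M) = |V| - c = 5 - 1 = 4.
nullity = |E| - r(M) = 7 - 4 = 3.
Product = 4 * 3 = 12.

12


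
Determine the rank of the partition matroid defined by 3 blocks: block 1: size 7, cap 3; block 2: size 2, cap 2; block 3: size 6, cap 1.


Rank of a partition matroid = sum of min(|Si|, ci) for each block.
= min(7,3) + min(2,2) + min(6,1)
= 3 + 2 + 1
= 6.

6


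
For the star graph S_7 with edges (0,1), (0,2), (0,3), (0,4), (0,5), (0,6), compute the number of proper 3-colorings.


P(tree, k) = k * (k-1)^(6) for any tree on 7 vertices.
P(3) = 3 * 2^6 = 3 * 64 = 192.

192


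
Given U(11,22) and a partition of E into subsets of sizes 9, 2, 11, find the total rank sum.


r(Ai) = min(|Ai|, 11) for each part.
Sum = min(9,11) + min(2,11) + min(11,11)
    = 9 + 2 + 11
    = 22.

22


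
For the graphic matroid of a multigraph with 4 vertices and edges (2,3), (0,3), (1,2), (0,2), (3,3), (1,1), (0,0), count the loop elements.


In a graphic matroid, a loop is a self-loop edge (u,u) with rank 0.
Examining all 7 edges for self-loops...
Self-loops found: (3,3), (1,1), (0,0)
Number of loops = 3.

3


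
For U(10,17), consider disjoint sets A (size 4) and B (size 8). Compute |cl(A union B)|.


|A union B| = 4 + 8 = 12 (disjoint).
In U(10,17), cl(S) = S if |S| < 10, else cl(S) = E.
Since 12 >= 10, cl(A union B) = E.
|cl(A union B)| = 17.

17


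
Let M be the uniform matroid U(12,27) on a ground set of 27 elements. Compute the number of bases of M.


Bases of U(12,27) are all 12-element subsets of the 27-element ground set.
Number of bases = C(27,12).
C(27,12) = 27! / (12! * 15!) = 17383860.

17383860


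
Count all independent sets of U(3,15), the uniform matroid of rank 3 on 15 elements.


Independent sets of U(3,15) are all subsets of size <= 3.
Count = (15 choose 0) + (15 choose 1) + (15 choose 2) + (15 choose 3)
     = 1 + 15 + 105 + 455
     = 576.

576


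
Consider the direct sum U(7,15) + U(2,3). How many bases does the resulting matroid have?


Bases of a direct sum M1 + M2: |B| = |B(M1)| * |B(M2)|.
|B(U(7,15))| = C(15,7) = 6435.
|B(U(2,3))| = C(3,2) = 3.
Total bases = 6435 * 3 = 19305.

19305


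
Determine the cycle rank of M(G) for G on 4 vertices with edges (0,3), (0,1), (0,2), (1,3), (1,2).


Cycle rank (nullity) = |E| - r(M) = |E| - (|V| - c).
|E| = 5, |V| = 4, c = 1.
Nullity = 5 - (4 - 1) = 5 - 3 = 2.

2


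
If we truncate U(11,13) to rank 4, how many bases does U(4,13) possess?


Truncating U(11,13) to rank 4 gives U(4,13).
Bases of U(4,13) are all 4-element subsets of 13 elements.
Number of bases = C(13,4) = 13! / (4! * 9!) = 715.

715


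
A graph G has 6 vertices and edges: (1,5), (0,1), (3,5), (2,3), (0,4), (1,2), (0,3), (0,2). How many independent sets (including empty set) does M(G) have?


An independent set in a graphic matroid is an acyclic edge subset.
G has 6 vertices and 8 edges.
Enumerate all 2^8 = 256 subsets, checking for acyclicity.
Total independent sets = 172.

172


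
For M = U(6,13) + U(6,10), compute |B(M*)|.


(M1+M2)* = M1* + M2*.
M1* = U(7,13), bases: C(13,7) = 1716.
M2* = U(4,10), bases: C(10,4) = 210.
|B(M*)| = 1716 * 210 = 360360.

360360


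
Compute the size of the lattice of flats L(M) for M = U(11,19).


Flats of U(11,19): every subset of size < 11 is a flat, plus E itself.
Count = C(19,0) + C(19,1) + C(19,2) + C(19,3) + C(19,4) + C(19,5) + C(19,6) + C(19,7) + C(19,8) + C(19,9) + C(19,10) + 1
     = 1 + 19 + 171 + 969 + 3876 + 11628 + 27132 + 50388 + 75582 + 92378 + 92378 + 1
     = 354523.

354523


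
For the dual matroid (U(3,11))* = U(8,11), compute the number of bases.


The dual of U(r,n) is U(n-r, n) = U(8,11).
Bases of U(8,11) are all (8)-element subsets.
|B(M*)| = C(11,8) = 11! / (8! * 3!) = 165.

165


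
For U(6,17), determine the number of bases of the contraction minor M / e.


Contracting e from U(6,17) gives U(5,16).
Bases of U(5,16) = C(16,5) = 16! / (5! * 11!) = 4368.

4368


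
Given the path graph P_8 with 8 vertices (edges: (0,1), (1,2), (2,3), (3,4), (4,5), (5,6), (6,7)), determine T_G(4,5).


A path on 8 vertices is a tree with 7 edges.
T(x,y) = x^(7) for any tree.
T(4,5) = 4^7 = 16384.

16384


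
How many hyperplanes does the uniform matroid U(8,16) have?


Hyperplanes of U(8,16) are flats of rank 7.
In a uniform matroid, these are exactly the (7)-element subsets.
Count = C(16,7) = 16! / (7! * 9!) = 11440.

11440


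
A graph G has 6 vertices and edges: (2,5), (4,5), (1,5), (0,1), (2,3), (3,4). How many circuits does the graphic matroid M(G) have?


A circuit in a graphic matroid = edge set of a simple cycle.
G has 6 vertices and 6 edges.
Enumerating all minimal edge subsets forming cycles...
Total circuits found: 1.

1


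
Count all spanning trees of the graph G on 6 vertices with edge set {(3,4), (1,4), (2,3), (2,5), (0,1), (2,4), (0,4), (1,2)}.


By Kirchhoff's matrix tree theorem, the number of spanning trees equals
the determinant of any cofactor of the Laplacian matrix L.
G has 6 vertices and 8 edges.
Computing the (5 x 5) cofactor determinant gives 21.

21


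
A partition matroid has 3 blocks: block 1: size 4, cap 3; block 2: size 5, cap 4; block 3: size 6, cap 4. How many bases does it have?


A basis picks exactly ci elements from block i.
Number of bases = product of C(|Si|, ci).
= C(4,3) * C(5,4) * C(6,4)
= 4 * 5 * 15
= 300.

300


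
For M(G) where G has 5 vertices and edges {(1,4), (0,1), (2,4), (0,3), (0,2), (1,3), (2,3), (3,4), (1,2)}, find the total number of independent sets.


An independent set in a graphic matroid is an acyclic edge subset.
G has 5 vertices and 9 edges.
Enumerate all 2^9 = 512 subsets, checking for acyclicity.
Total independent sets = 198.

198


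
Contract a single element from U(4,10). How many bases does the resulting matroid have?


Contracting e from U(4,10) gives U(3,9).
Bases of U(3,9) = (9 choose 3) = 84.

84


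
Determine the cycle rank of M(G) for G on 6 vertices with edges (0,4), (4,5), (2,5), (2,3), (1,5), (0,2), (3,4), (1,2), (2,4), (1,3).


Cycle rank (nullity) = |E| - r(M) = |E| - (|V| - c).
|E| = 10, |V| = 6, c = 1.
Nullity = 10 - (6 - 1) = 10 - 5 = 5.

5


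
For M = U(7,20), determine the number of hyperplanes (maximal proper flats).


Hyperplanes of U(7,20) are flats of rank 6.
In a uniform matroid, these are exactly the (6)-element subsets.
Count = (20 choose 6) = 38760.

38760


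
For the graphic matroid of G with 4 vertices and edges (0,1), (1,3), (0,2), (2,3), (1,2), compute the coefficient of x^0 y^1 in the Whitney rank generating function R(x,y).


R(x,y) = sum over A in 2^E of x^(r(E)-r(A)) * y^(|A|-r(A)).
G has 4 vertices, 5 edges. r(E) = 3.
Enumerate all 2^5 = 32 subsets.
Count subsets with r(E)-r(A)=0 and |A|-r(A)=1: 5.

5


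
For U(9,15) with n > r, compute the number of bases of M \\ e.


Deleting e from U(9,15) gives U(9,14) since n > r.
Bases of U(9,14) = (14 choose 9) = 2002.

2002


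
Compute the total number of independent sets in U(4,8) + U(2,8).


For a direct sum, |I(M1+M2)| = |I(M1)| * |I(M2)|.
|I(U(4,8))| = sum C(8,k) for k=0..4 = 163.
|I(U(2,8))| = sum C(8,k) for k=0..2 = 37.
Total = 163 * 37 = 6031.

6031


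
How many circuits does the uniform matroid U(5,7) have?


In U(5,7), circuits are the (6)-element subsets.
Any set of 6 elements is dependent, and removing any one element gives
an independent set of size 5, so it is a minimal dependent set.
Number of circuits = (7 choose 6) = 7.

7


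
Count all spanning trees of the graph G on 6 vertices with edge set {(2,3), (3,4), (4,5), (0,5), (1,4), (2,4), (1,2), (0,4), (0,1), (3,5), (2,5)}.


By Kirchhoff's matrix tree theorem, the number of spanning trees equals
the determinant of any cofactor of the Laplacian matrix L.
G has 6 vertices and 11 edges.
Computing the (5 x 5) cofactor determinant gives 209.

209


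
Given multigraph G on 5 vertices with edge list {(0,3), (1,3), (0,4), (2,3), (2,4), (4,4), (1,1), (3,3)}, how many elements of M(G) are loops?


In a graphic matroid, a loop is a self-loop edge (u,u) with rank 0.
Examining all 8 edges for self-loops...
Self-loops found: (4,4), (1,1), (3,3)
Number of loops = 3.

3


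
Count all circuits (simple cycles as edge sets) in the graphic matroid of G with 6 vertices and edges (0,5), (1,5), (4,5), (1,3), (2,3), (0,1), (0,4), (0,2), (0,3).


A circuit in a graphic matroid = edge set of a simple cycle.
G has 6 vertices and 9 edges.
Enumerating all minimal edge subsets forming cycles...
Total circuits found: 10.

10


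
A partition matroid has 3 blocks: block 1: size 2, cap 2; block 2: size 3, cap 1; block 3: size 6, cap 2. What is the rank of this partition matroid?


Rank of a partition matroid = sum of min(|Si|, ci) for each block.
= min(2,2) + min(3,1) + min(6,2)
= 2 + 1 + 2
= 5.

5


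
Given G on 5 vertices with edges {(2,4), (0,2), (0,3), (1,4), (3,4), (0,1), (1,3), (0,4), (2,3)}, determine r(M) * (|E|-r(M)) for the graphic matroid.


r(M) = |V| - c = 5 - 1 = 4.
nullity = |E| - r(M) = 9 - 4 = 5.
Product = 4 * 5 = 20.

20


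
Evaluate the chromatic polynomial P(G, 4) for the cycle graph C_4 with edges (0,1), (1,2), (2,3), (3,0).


P(C_4, k) = (k-1)^4 + (-1)^4*(k-1).
P(4) = (3)^4 + 3
= 81 + 3 = 84.

84


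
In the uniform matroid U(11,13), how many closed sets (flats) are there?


Flats of U(11,13): every subset of size < 11 is a flat, plus E itself.
Count = C(13,0) + C(13,1) + C(13,2) + C(13,3) + C(13,4) + C(13,5) + C(13,6) + C(13,7) + C(13,8) + C(13,9) + C(13,10) + 1
     = 1 + 13 + 78 + 286 + 715 + 1287 + 1716 + 1716 + 1287 + 715 + 286 + 1
     = 8101.

8101


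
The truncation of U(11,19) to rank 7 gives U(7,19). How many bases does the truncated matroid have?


Truncating U(11,19) to rank 7 gives U(7,19).
Bases of U(7,19) are all 7-element subsets of 19 elements.
Number of bases = C(19,7) = 19! / (7! * 12!) = 50388.

50388


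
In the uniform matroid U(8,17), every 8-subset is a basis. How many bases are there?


Bases of U(8,17) are all 8-element subsets of the 17-element ground set.
Number of bases = C(17,8).
C(17,8) = 24310.

24310


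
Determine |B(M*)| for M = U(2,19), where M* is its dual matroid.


The dual of U(r,n) is U(n-r, n) = U(17,19).
Bases of U(17,19) are all (17)-element subsets.
|B(M*)| = C(19,17) = 171.

171


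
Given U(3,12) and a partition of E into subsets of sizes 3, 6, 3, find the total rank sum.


r(Ai) = min(|Ai|, 3) for each part.
Sum = min(3,3) + min(6,3) + min(3,3)
    = 3 + 3 + 3
    = 9.

9


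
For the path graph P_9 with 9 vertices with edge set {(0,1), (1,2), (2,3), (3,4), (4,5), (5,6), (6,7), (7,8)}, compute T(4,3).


A path on 9 vertices is a tree with 8 edges.
T(x,y) = x^(8) for any tree.
T(4,3) = 4^8 = 65536.

65536


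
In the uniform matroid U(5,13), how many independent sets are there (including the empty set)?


Independent sets of U(5,13) are all subsets of size <= 5.
Count = C(13,0) + C(13,1) + C(13,2) + C(13,3) + C(13,4) + C(13,5)
     = 1 + 13 + 78 + 286 + 715 + 1287
     = 2380.

2380


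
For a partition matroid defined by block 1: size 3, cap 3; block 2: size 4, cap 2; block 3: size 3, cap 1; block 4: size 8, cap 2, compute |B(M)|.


A basis picks exactly ci elements from block i.
Number of bases = product of C(|Si|, ci).
= C(3,3) * C(4,2) * C(3,1) * C(8,2)
= 1 * 6 * 3 * 28
= 504.

504


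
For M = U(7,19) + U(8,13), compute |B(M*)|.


(M1+M2)* = M1* + M2*.
M1* = U(12,19), bases: C(19,12) = 50388.
M2* = U(5,13), bases: C(13,5) = 1287.
|B(M*)| = 50388 * 1287 = 64849356.

64849356


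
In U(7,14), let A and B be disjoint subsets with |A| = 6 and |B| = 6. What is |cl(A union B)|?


|A union B| = 6 + 6 = 12 (disjoint).
In U(7,14), cl(S) = S if |S| < 7, else cl(S) = E.
Since 12 >= 7, cl(A union B) = E.
|cl(A union B)| = 14.

14


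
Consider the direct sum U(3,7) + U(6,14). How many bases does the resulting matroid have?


Bases of a direct sum M1 + M2: |B| = |B(M1)| * |B(M2)|.
|B(U(3,7))| = C(7,3) = 35.
|B(U(6,14))| = C(14,6) = 3003.
Total bases = 35 * 3003 = 105105.

105105


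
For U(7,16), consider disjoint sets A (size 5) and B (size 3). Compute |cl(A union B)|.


|A union B| = 5 + 3 = 8 (disjoint).
In U(7,16), cl(S) = S if |S| < 7, else cl(S) = E.
Since 8 >= 7, cl(A union B) = E.
|cl(A union B)| = 16.

16


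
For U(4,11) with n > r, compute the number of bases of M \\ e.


Deleting e from U(4,11) gives U(4,10) since n > r.
Bases of U(4,10) = C(10,4) = (10 * 9 * 8 * 7) / (1 * 2 * 3 * 4) = 210.

210


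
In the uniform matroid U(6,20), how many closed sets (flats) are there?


Flats of U(6,20): every subset of size < 6 is a flat, plus E itself.
Count = (20 choose 0) + (20 choose 1) + (20 choose 2) + (20 choose 3) + (20 choose 4) + (20 choose 5) + 1
     = 1 + 20 + 190 + 1140 + 4845 + 15504 + 1
     = 21701.

21701


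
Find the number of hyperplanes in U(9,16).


Hyperplanes of U(9,16) are flats of rank 8.
In a uniform matroid, these are exactly the (8)-element subsets.
Count = C(16,8) = 16! / (8! * 8!) = 12870.

12870


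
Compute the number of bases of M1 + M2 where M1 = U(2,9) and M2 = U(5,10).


Bases of a direct sum M1 + M2: |B| = |B(M1)| * |B(M2)|.
|B(U(2,9))| = C(9,2) = 36.
|B(U(5,10))| = C(10,5) = 252.
Total bases = 36 * 252 = 9072.

9072


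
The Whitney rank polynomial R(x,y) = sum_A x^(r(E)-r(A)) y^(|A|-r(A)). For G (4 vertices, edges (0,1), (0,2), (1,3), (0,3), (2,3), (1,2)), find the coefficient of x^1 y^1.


R(x,y) = sum over A in 2^E of x^(r(E)-r(A)) * y^(|A|-r(A)).
G has 4 vertices, 6 edges. r(E) = 3.
Enumerate all 2^6 = 64 subsets.
Count subsets with r(E)-r(A)=1 and |A|-r(A)=1: 4.

4


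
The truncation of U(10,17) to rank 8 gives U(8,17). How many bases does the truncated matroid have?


Truncating U(10,17) to rank 8 gives U(8,17).
Bases of U(8,17) are all 8-element subsets of 17 elements.
Number of bases = C(17,8) = 17! / (8! * 9!) = 24310.

24310


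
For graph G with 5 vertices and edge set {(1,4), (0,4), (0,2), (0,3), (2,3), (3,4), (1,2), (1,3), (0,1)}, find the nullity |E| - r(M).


Cycle rank (nullity) = |E| - r(M) = |E| - (|V| - c).
|E| = 9, |V| = 5, c = 1.
Nullity = 9 - (5 - 1) = 9 - 4 = 5.

5


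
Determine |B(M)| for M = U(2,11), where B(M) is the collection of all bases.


Bases of U(2,11) are all 2-element subsets of the 11-element ground set.
Number of bases = C(11,2).
C(11,2) = 11! / (2! * 9!) = 55.

55


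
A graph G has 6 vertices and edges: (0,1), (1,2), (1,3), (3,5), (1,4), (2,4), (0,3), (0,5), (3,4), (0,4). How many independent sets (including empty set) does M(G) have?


An independent set in a graphic matroid is an acyclic edge subset.
G has 6 vertices and 10 edges.
Enumerate all 2^10 = 1024 subsets, checking for acyclicity.
Total independent sets = 431.

431


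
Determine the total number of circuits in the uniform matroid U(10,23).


In U(10,23), circuits are the (11)-element subsets.
Any set of 11 elements is dependent, and removing any one element gives
an independent set of size 10, so it is a minimal dependent set.
Number of circuits = C(23,11) = 23! / (11! * 12!) = 1352078.

1352078


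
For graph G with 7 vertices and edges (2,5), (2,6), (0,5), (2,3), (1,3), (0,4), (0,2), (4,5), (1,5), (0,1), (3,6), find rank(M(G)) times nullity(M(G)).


r(M) = |V| - c = 7 - 1 = 6.
nullity = |E| - r(M) = 11 - 6 = 5.
Product = 6 * 5 = 30.

30


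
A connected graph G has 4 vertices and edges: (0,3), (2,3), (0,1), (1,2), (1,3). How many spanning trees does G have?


By Kirchhoff's matrix tree theorem, the number of spanning trees equals
the determinant of any cofactor of the Laplacian matrix L.
G has 4 vertices and 5 edges.
Computing the (3 x 3) cofactor determinant gives 8.

8


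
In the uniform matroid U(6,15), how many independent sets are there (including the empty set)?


Independent sets of U(6,15) are all subsets of size <= 6.
Count = C(15,0) + C(15,1) + C(15,2) + C(15,3) + C(15,4) + C(15,5) + C(15,6)
     = 1 + 15 + 105 + 455 + 1365 + 3003 + 5005
     = 9949.

9949


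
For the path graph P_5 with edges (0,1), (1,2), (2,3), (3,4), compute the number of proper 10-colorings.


P(P_5, k) = k * (k-1)^(4).
P(10) = 10 * 9^4 = 10 * 6561 = 65610.

65610


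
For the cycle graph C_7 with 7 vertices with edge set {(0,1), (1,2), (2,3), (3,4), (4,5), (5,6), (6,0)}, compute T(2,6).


T(C_7; x,y) = x + x^2 + ... + x^(6) + y.
T(2,6) = 2^1 + 2^2 + 2^3 + 2^4 + 2^5 + 2^6 + 6
= 2 + 4 + 8 + 16 + 32 + 64 + 6
= 132.

132


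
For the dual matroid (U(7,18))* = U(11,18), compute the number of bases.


The dual of U(r,n) is U(n-r, n) = U(11,18).
Bases of U(11,18) are all (11)-element subsets.
|B(M*)| = (18 choose 11) = 31824.

31824


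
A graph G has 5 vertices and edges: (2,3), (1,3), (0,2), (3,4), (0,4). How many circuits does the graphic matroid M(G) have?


A circuit in a graphic matroid = edge set of a simple cycle.
G has 5 vertices and 5 edges.
Enumerating all minimal edge subsets forming cycles...
Total circuits found: 1.

1


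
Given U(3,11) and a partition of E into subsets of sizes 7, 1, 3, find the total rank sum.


r(Ai) = min(|Ai|, 3) for each part.
Sum = min(7,3) + min(1,3) + min(3,3)
    = 3 + 1 + 3
    = 7.

7


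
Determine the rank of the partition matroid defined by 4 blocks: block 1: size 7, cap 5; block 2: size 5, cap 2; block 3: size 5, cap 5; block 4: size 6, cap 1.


Rank of a partition matroid = sum of min(|Si|, ci) for each block.
= min(7,5) + min(5,2) + min(5,5) + min(6,1)
= 5 + 2 + 5 + 1
= 13.

13


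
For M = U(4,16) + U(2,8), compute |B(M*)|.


(M1+M2)* = M1* + M2*.
M1* = U(12,16), bases: C(16,12) = 1820.
M2* = U(6,8), bases: C(8,6) = 28.
|B(M*)| = 1820 * 28 = 50960.

50960


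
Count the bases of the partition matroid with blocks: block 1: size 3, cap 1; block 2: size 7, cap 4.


A basis picks exactly ci elements from block i.
Number of bases = product of C(|Si|, ci).
= C(3,1) * C(7,4)
= 3 * 35
= 105.

105


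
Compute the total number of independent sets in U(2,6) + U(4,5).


For a direct sum, |I(M1+M2)| = |I(M1)| * |I(M2)|.
|I(U(2,6))| = sum C(6,k) for k=0..2 = 22.
|I(U(4,5))| = sum C(5,k) for k=0..4 = 31.
Total = 22 * 31 = 682.

682


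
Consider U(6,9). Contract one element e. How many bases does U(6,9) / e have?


Contracting e from U(6,9) gives U(5,8).
Bases of U(5,8) = C(8,5) = 56.

56


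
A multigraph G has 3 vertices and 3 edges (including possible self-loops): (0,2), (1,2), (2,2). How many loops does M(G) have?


In a graphic matroid, a loop is a self-loop edge (u,u) with rank 0.
Examining all 3 edges for self-loops...
Self-loops found: (2,2)
Number of loops = 1.

1


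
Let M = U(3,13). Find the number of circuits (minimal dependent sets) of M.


In U(3,13), circuits are the (4)-element subsets.
Any set of 4 elements is dependent, and removing any one element gives
an independent set of size 3, so it is a minimal dependent set.
Number of circuits = C(13,4) = 13! / (4! * 9!) = 715.

715


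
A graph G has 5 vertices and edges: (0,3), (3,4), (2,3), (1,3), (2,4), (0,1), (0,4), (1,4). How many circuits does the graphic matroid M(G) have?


A circuit in a graphic matroid = edge set of a simple cycle.
G has 5 vertices and 8 edges.
Enumerating all minimal edge subsets forming cycles...
Total circuits found: 12.

12


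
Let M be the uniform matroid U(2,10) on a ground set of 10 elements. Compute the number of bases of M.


Bases of U(2,10) are all 2-element subsets of the 10-element ground set.
Number of bases = C(10,2).
C(10,2) = (10 * 9) / (1 * 2) = 45.

45


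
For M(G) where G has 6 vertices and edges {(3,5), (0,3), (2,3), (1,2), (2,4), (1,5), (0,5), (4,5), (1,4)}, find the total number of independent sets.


An independent set in a graphic matroid is an acyclic edge subset.
G has 6 vertices and 9 edges.
Enumerate all 2^9 = 512 subsets, checking for acyclicity.
Total independent sets = 296.

296


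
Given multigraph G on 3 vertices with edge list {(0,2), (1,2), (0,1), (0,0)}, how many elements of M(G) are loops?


In a graphic matroid, a loop is a self-loop edge (u,u) with rank 0.
Examining all 4 edges for self-loops...
Self-loops found: (0,0)
Number of loops = 1.

1


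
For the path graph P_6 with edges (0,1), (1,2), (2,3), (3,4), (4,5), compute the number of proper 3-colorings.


P(P_6, k) = k * (k-1)^(5).
P(3) = 3 * 2^5 = 3 * 32 = 96.

96


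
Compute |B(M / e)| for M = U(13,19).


Contracting e from U(13,19) gives U(12,18).
Bases of U(12,18) = C(18,12) = 18! / (12! * 6!) = 18564.

18564


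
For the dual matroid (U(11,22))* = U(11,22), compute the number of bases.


The dual of U(r,n) is U(n-r, n) = U(11,22).
Bases of U(11,22) are all (11)-element subsets.
|B(M*)| = C(22,11) = 705432.

705432


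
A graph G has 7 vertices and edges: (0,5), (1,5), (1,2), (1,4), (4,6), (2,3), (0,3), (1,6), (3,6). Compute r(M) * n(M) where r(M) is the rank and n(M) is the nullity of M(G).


r(M) = |V| - c = 7 - 1 = 6.
nullity = |E| - r(M) = 9 - 6 = 3.
Product = 6 * 3 = 18.

18


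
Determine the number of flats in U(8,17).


Flats of U(8,17): every subset of size < 8 is a flat, plus E itself.
Count = (17 choose 0) + (17 choose 1) + (17 choose 2) + (17 choose 3) + (17 choose 4) + (17 choose 5) + (17 choose 6) + (17 choose 7) + 1
     = 1 + 17 + 136 + 680 + 2380 + 6188 + 12376 + 19448 + 1
     = 41227.

41227


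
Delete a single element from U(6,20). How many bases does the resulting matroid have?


Deleting e from U(6,20) gives U(6,19) since n > r.
Bases of U(6,19) = (19 choose 6) = 27132.

27132


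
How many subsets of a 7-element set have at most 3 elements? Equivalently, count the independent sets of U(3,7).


Independent sets of U(3,7) are all subsets of size <= 3.
Count = (7 choose 0) + (7 choose 1) + (7 choose 2) + (7 choose 3)
     = 1 + 7 + 21 + 35
     = 64.

64


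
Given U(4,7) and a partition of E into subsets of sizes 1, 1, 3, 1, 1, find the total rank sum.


r(Ai) = min(|Ai|, 4) for each part.
Sum = min(1,4) + min(1,4) + min(3,4) + min(1,4) + min(1,4)
    = 1 + 1 + 3 + 1 + 1
    = 7.

7


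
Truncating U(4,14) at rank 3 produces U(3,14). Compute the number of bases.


Truncating U(4,14) to rank 3 gives U(3,14).
Bases of U(3,14) are all 3-element subsets of 14 elements.
Number of bases = C(14,3) = (14 * 13 * 12) / (1 * 2 * 3) = 364.

364


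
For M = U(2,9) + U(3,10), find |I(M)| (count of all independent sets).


For a direct sum, |I(M1+M2)| = |I(M1)| * |I(M2)|.
|I(U(2,9))| = sum C(9,k) for k=0..2 = 46.
|I(U(3,10))| = sum C(10,k) for k=0..3 = 176.
Total = 46 * 176 = 8096.

8096


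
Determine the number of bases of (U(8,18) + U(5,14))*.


(M1+M2)* = M1* + M2*.
M1* = U(10,18), bases: C(18,10) = 43758.
M2* = U(9,14), bases: C(14,9) = 2002.
|B(M*)| = 43758 * 2002 = 87603516.

87603516


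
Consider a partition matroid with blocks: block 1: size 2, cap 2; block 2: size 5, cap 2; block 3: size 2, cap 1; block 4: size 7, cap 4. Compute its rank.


Rank of a partition matroid = sum of min(|Si|, ci) for each block.
= min(2,2) + min(5,2) + min(2,1) + min(7,4)
= 2 + 2 + 1 + 4
= 9.

9


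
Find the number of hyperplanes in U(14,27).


Hyperplanes of U(14,27) are flats of rank 13.
In a uniform matroid, these are exactly the (13)-element subsets.
Count = C(27,13) = 27! / (13! * 14!) = 20058300.

20058300


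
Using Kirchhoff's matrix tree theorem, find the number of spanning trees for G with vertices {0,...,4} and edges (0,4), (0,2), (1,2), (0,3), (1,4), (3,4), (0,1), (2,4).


By Kirchhoff's matrix tree theorem, the number of spanning trees equals
the determinant of any cofactor of the Laplacian matrix L.
G has 5 vertices and 8 edges.
Computing the (4 x 4) cofactor determinant gives 40.

40


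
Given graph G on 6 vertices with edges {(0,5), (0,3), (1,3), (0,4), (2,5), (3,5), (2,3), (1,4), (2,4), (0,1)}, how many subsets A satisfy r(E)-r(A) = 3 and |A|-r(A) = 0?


R(x,y) = sum over A in 2^E of x^(r(E)-r(A)) * y^(|A|-r(A)).
G has 6 vertices, 10 edges. r(E) = 5.
Enumerate all 2^10 = 1024 subsets.
Count subsets with r(E)-r(A)=3 and |A|-r(A)=0: 45.

45


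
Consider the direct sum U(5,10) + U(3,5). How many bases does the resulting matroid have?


Bases of a direct sum M1 + M2: |B| = |B(M1)| * |B(M2)|.
|B(U(5,10))| = C(10,5) = 252.
|B(U(3,5))| = C(5,3) = 10.
Total bases = 252 * 10 = 2520.

2520


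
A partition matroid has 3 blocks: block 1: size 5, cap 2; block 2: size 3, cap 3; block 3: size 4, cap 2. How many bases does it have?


A basis picks exactly ci elements from block i.
Number of bases = product of C(|Si|, ci).
= C(5,2) * C(3,3) * C(4,2)
= 10 * 1 * 6
= 60.

60


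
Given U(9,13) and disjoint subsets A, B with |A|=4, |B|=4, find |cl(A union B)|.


|A union B| = 4 + 4 = 8 (disjoint).
In U(9,13), cl(S) = S if |S| < 9, else cl(S) = E.
Since 8 < 9, cl(A union B) = A union B.
|cl(A union B)| = 8.

8


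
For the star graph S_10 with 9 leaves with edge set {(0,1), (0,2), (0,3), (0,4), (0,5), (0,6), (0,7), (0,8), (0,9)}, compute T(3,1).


A star on 10 vertices is a tree with 9 edges.
T(x,y) = x^(9) for any tree.
T(3,1) = 3^9 = 19683.

19683


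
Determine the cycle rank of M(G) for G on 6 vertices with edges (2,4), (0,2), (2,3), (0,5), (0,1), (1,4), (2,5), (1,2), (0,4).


Cycle rank (nullity) = |E| - r(M) = |E| - (|V| - c).
|E| = 9, |V| = 6, c = 1.
Nullity = 9 - (6 - 1) = 9 - 5 = 4.

4


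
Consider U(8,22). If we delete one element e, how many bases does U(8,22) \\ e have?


Deleting e from U(8,22) gives U(8,21) since n > r.
Bases of U(8,21) = (21 choose 8) = 203490.

203490


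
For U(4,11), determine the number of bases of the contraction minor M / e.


Contracting e from U(4,11) gives U(3,10).
Bases of U(3,10) = (10 choose 3) = 120.

120


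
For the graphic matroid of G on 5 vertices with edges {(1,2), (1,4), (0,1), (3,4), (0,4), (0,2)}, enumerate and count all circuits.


A circuit in a graphic matroid = edge set of a simple cycle.
G has 5 vertices and 6 edges.
Enumerating all minimal edge subsets forming cycles...
Total circuits found: 3.

3


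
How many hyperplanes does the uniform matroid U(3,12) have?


Hyperplanes of U(3,12) are flats of rank 2.
In a uniform matroid, these are exactly the (2)-element subsets.
Count = C(12,2) = (12 * 11) / (1 * 2) = 66.

66


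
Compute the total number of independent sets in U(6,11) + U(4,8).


For a direct sum, |I(M1+M2)| = |I(M1)| * |I(M2)|.
|I(U(6,11))| = sum C(11,k) for k=0..6 = 1486.
|I(U(4,8))| = sum C(8,k) for k=0..4 = 163.
Total = 1486 * 163 = 242218.

242218


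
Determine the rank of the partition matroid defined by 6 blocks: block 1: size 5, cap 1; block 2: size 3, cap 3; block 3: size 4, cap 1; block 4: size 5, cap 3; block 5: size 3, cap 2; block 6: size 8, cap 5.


Rank of a partition matroid = sum of min(|Si|, ci) for each block.
= min(5,1) + min(3,3) + min(4,1) + min(5,3) + min(3,2) + min(8,5)
= 1 + 3 + 1 + 3 + 2 + 5
= 15.

15


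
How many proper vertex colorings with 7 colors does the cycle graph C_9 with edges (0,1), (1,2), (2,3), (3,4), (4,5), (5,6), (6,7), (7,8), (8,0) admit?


P(C_9, k) = (k-1)^9 + (-1)^9*(k-1).
P(7) = (6)^9 - 6
= 10077696 - 6 = 10077690.

10077690


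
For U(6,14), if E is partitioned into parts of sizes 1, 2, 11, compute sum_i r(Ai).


r(Ai) = min(|Ai|, 6) for each part.
Sum = min(1,6) + min(2,6) + min(11,6)
    = 1 + 2 + 6
    = 9.

9


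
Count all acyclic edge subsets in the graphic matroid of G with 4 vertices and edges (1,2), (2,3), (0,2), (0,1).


An independent set in a graphic matroid is an acyclic edge subset.
G has 4 vertices and 4 edges.
Enumerate all 2^4 = 16 subsets, checking for acyclicity.
Total independent sets = 14.

14


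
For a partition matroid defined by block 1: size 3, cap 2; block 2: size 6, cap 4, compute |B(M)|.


A basis picks exactly ci elements from block i.
Number of bases = product of C(|Si|, ci).
= C(3,2) * C(6,4)
= 3 * 15
= 45.

45


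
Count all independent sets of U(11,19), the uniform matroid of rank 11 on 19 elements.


Independent sets of U(11,19) are all subsets of size <= 11.
Count = C(19,0) + C(19,1) + C(19,2) + C(19,3) + C(19,4) + C(19,5) + C(19,6) + C(19,7) + C(19,8) + C(19,9) + C(19,10) + C(19,11)
     = 1 + 19 + 171 + 969 + 3876 + 11628 + 27132 + 50388 + 75582 + 92378 + 92378 + 75582
     = 430104.

430104


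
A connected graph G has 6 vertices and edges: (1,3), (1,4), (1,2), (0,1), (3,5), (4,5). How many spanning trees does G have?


By Kirchhoff's matrix tree theorem, the number of spanning trees equals
the determinant of any cofactor of the Laplacian matrix L.
G has 6 vertices and 6 edges.
Computing the (5 x 5) cofactor determinant gives 4.

4


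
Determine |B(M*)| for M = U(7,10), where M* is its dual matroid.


The dual of U(r,n) is U(n-r, n) = U(3,10).
Bases of U(3,10) are all (3)-element subsets.
|B(M*)| = (10 choose 3) = 120.

120
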